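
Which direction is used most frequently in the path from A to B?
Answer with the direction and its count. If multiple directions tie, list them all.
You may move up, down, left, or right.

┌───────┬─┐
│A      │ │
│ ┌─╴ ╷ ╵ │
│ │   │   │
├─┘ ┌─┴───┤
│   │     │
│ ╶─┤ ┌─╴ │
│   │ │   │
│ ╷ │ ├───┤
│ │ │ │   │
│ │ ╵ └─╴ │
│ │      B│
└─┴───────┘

Directions: right, right, down, left, down, left, down, right, down, down, right, right, right
Counts: {'right': 6, 'down': 5, 'left': 2}
Most common: right (6 times)

Solution:

┌───────┬─┐
│A → ↓  │ │
│ ┌─╴ ╷ ╵ │
│ │↓ ↲│   │
├─┘ ┌─┴───┤
│↓ ↲│     │
│ ╶─┤ ┌─╴ │
│↳ ↓│ │   │
│ ╷ │ ├───┤
│ │↓│ │   │
│ │ ╵ └─╴ │
│ │↳ → → B│
└─┴───────┘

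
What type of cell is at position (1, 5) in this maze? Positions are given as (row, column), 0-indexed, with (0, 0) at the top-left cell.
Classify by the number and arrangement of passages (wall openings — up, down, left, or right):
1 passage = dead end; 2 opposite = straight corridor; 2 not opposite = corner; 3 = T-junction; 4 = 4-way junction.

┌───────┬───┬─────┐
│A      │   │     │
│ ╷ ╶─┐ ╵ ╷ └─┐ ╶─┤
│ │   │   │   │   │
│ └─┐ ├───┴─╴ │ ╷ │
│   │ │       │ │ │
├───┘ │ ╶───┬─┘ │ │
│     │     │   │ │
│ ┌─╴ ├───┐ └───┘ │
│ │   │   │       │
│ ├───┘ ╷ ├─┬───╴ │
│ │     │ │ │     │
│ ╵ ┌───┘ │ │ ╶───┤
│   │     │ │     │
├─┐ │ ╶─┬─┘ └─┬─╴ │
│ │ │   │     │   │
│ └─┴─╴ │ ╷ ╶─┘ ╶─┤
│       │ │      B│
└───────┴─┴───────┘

Checking cell at (1, 5):
Number of passages: 2
Cell type: corner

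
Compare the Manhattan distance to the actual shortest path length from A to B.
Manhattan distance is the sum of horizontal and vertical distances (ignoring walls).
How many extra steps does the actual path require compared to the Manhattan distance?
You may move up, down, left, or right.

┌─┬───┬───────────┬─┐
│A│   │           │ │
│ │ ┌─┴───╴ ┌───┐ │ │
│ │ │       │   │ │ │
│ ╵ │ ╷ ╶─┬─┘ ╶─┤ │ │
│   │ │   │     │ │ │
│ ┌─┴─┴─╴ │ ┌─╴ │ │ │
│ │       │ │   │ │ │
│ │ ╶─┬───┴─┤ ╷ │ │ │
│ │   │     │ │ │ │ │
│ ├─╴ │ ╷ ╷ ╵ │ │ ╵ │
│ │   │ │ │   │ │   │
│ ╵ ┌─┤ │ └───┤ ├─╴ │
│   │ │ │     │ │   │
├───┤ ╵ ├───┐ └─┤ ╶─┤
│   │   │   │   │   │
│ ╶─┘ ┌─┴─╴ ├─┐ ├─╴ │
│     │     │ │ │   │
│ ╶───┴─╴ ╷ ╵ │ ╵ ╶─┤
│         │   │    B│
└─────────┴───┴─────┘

Manhattan distance: |9 - 0| + |9 - 0| = 18
Actual path length: 38
Extra steps: 38 - 18 = 20

Solution:

┌─┬───┬───────────┬─┐
│A│   │    ↱ → → ↓│ │
│ │ ┌─┴───╴ ┌───┐ │ │
│↓│ │  ↱ → ↑│   │↓│ │
│ ╵ │ ╷ ╶─┬─┘ ╶─┤ │ │
│↓  │ │↑ ↰│     │↓│ │
│ ┌─┴─┴─╴ │ ┌─╴ │ │ │
│↓│↱ → → ↑│ │   │↓│ │
│ │ ╶─┬───┴─┤ ╷ │ │ │
│↓│↑ ↰│     │ │ │↓│ │
│ ├─╴ │ ╷ ╷ ╵ │ │ ╵ │
│↓│↱ ↑│ │ │   │ │↳ ↓│
│ ╵ ┌─┤ │ └───┤ ├─╴ │
│↳ ↑│ │ │     │ │↓ ↲│
├───┤ ╵ ├───┐ └─┤ ╶─┤
│   │   │   │   │↳ ↓│
│ ╶─┘ ┌─┴─╴ ├─┐ ├─╴ │
│     │     │ │ │↓ ↲│
│ ╶───┴─╴ ╷ ╵ │ ╵ ╶─┤
│         │   │  ↳ B│
└─────────┴───┴─────┘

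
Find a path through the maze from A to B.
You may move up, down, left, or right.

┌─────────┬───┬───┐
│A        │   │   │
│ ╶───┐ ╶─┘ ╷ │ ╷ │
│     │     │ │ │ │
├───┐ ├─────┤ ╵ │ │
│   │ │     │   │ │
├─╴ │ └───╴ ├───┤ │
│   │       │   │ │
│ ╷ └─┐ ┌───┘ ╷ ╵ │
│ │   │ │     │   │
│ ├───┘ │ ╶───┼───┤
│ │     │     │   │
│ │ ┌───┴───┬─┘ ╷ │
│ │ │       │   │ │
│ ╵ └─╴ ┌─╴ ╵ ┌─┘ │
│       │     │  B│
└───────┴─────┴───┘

Finding the shortest path through the maze:
Path length: 25 steps
Directions: down → right → right → down → down → right → down → down → left → left → down → down → right → right → up → right → right → down → right → up → right → up → right → down → down

Solution:

┌─────────┬───┬───┐
│A        │   │   │
│ ╶───┐ ╶─┘ ╷ │ ╷ │
│↳ → ↓│     │ │ │ │
├───┐ ├─────┤ ╵ │ │
│   │↓│     │   │ │
├─╴ │ └───╴ ├───┤ │
│   │↳ ↓    │   │ │
│ ╷ └─┐ ┌───┘ ╷ ╵ │
│ │   │↓│     │   │
│ ├───┘ │ ╶───┼───┤
│ │↓ ← ↲│     │↱ ↓│
│ │ ┌───┴───┬─┘ ╷ │
│ │↓│  ↱ → ↓│↱ ↑│↓│
│ ╵ └─╴ ┌─╴ ╵ ┌─┘ │
│  ↳ → ↑│  ↳ ↑│  B│
└───────┴─────┴───┘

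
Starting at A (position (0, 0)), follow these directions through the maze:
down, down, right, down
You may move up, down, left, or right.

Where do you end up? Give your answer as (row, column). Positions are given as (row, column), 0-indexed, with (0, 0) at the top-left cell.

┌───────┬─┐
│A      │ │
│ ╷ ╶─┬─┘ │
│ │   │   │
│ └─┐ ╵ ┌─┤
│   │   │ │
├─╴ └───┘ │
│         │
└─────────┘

Following directions step by step:
Start: (0, 0)
  down: (0, 0) → (1, 0)
  down: (1, 0) → (2, 0)
  right: (2, 0) → (2, 1)
  down: (2, 1) → (3, 1)
Final position: (3, 1)

Path taken:

┌───────┬─┐
│A      │ │
│ ╷ ╶─┬─┘ │
│↓│   │   │
│ └─┐ ╵ ┌─┤
│↳ ↓│   │ │
├─╴ └───┘ │
│  B      │
└─────────┘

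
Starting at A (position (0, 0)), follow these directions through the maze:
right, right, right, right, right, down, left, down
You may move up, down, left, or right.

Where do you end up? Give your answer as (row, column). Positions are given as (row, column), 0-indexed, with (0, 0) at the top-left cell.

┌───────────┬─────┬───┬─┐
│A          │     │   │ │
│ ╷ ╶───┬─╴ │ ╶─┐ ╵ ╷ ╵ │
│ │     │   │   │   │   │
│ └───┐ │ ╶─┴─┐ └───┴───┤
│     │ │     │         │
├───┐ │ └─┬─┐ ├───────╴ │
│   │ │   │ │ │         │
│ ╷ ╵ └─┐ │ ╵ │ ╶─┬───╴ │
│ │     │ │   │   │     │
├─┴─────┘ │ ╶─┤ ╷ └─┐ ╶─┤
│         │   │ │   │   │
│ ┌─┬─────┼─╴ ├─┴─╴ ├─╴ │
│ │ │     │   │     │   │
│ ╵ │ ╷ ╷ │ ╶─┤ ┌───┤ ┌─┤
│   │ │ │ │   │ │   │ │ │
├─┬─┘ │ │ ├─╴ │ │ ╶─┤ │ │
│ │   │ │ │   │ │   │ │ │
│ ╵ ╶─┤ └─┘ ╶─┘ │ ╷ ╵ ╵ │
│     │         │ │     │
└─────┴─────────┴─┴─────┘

Following directions step by step:
Start: (0, 0)
  right: (0, 0) → (0, 1)
  right: (0, 1) → (0, 2)
  right: (0, 2) → (0, 3)
  right: (0, 3) → (0, 4)
  right: (0, 4) → (0, 5)
  down: (0, 5) → (1, 5)
  left: (1, 5) → (1, 4)
  down: (1, 4) → (2, 4)
Final position: (2, 4)

Path taken:

┌───────────┬─────┬───┬─┐
│A → → → → ↓│     │   │ │
│ ╷ ╶───┬─╴ │ ╶─┐ ╵ ╷ ╵ │
│ │     │↓ ↲│   │   │   │
│ └───┐ │ ╶─┴─┐ └───┴───┤
│     │ │B    │         │
├───┐ │ └─┬─┐ ├───────╴ │
│   │ │   │ │ │         │
│ ╷ ╵ └─┐ │ ╵ │ ╶─┬───╴ │
│ │     │ │   │   │     │
├─┴─────┘ │ ╶─┤ ╷ └─┐ ╶─┤
│         │   │ │   │   │
│ ┌─┬─────┼─╴ ├─┴─╴ ├─╴ │
│ │ │     │   │     │   │
│ ╵ │ ╷ ╷ │ ╶─┤ ┌───┤ ┌─┤
│   │ │ │ │   │ │   │ │ │
├─┬─┘ │ │ ├─╴ │ │ ╶─┤ │ │
│ │   │ │ │   │ │   │ │ │
│ ╵ ╶─┤ └─┘ ╶─┘ │ ╷ ╵ ╵ │
│     │         │ │     │
└─────┴─────────┴─┴─────┘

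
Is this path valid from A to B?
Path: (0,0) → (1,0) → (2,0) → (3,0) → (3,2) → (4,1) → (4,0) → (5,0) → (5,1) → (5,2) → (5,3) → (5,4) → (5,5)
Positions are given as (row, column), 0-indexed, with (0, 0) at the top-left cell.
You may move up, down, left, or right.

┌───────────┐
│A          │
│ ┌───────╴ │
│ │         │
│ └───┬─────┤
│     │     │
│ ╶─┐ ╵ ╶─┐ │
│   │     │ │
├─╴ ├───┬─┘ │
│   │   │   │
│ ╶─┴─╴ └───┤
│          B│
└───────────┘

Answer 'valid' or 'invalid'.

Checking path validity:
Result: Invalid move at step 4: cannot move from (3, 0) to (3, 2).

invalid

Correct solution:

┌───────────┐
│A          │
│ ┌───────╴ │
│↓│         │
│ └───┬─────┤
│↓    │     │
│ ╶─┐ ╵ ╶─┐ │
│↳ ↓│     │ │
├─╴ ├───┬─┘ │
│↓ ↲│   │   │
│ ╶─┴─╴ └───┤
│↳ → → → → B│
└───────────┘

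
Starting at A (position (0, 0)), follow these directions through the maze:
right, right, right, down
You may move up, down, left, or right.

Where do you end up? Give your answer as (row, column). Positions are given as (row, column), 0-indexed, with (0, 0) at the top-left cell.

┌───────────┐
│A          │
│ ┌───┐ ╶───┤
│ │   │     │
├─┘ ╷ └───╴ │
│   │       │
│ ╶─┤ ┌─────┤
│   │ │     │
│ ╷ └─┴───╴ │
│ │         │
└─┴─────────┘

Following directions step by step:
Start: (0, 0)
  right: (0, 0) → (0, 1)
  right: (0, 1) → (0, 2)
  right: (0, 2) → (0, 3)
  down: (0, 3) → (1, 3)
Final position: (1, 3)

Path taken:

┌───────────┐
│A → → ↓    │
│ ┌───┐ ╶───┤
│ │   │B    │
├─┘ ╷ └───╴ │
│   │       │
│ ╶─┤ ┌─────┤
│   │ │     │
│ ╷ └─┴───╴ │
│ │         │
└─┴─────────┘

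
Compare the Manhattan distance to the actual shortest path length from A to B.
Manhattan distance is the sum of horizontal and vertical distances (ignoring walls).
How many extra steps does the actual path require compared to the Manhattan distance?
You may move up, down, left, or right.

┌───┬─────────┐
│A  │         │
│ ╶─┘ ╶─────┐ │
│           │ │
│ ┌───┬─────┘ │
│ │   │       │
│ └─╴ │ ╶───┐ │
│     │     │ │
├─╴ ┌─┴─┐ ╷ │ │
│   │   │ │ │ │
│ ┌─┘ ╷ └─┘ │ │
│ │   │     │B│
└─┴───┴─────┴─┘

Manhattan distance: |5 - 0| + |6 - 0| = 11
Actual path length: 13
Extra steps: 13 - 11 = 2

Solution:

┌───┬─────────┐
│A  │↱ → → → ↓│
│ ╶─┘ ╶─────┐ │
│↳ → ↑      │↓│
│ ┌───┬─────┘ │
│ │   │      ↓│
│ └─╴ │ ╶───┐ │
│     │     │↓│
├─╴ ┌─┴─┐ ╷ │ │
│   │   │ │ │↓│
│ ┌─┘ ╷ └─┘ │ │
│ │   │     │B│
└─┴───┴─────┴─┘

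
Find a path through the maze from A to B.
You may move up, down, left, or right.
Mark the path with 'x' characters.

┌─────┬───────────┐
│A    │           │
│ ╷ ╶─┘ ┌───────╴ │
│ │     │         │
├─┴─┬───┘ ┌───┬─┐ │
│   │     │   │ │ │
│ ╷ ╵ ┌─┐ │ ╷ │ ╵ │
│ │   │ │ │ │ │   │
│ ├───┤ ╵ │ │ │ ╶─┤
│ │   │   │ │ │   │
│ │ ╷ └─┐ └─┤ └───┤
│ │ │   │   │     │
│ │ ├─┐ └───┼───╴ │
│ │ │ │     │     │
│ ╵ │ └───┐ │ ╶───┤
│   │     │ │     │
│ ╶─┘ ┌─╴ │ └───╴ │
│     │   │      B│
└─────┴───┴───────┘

Finding the shortest path through the maze:
Path length: 42 steps
Directions: right → down → right → right → up → right → right → right → right → right → down → left → left → left → left → down → left → left → down → left → up → left → down → down → down → down → down → right → up → up → up → right → down → right → down → right → right → down → down → right → right → right

Solution:

┌─────┬───────────┐
│A x  │x x x x x x│
│ ╷ ╶─┘ ┌───────╴ │
│ │x x x│x x x x x│
├─┴─┬───┘ ┌───┬─┐ │
│x x│x x x│   │ │ │
│ ╷ ╵ ┌─┐ │ ╷ │ ╵ │
│x│x x│ │ │ │ │   │
│ ├───┤ ╵ │ │ │ ╶─┤
│x│x x│   │ │ │   │
│ │ ╷ └─┐ └─┤ └───┤
│x│x│x x│   │     │
│ │ ├─┐ └───┼───╴ │
│x│x│ │x x x│     │
│ ╵ │ └───┐ │ ╶───┤
│x x│     │x│     │
│ ╶─┘ ┌─╴ │ └───╴ │
│     │   │x x x B│
└─────┴───┴───────┘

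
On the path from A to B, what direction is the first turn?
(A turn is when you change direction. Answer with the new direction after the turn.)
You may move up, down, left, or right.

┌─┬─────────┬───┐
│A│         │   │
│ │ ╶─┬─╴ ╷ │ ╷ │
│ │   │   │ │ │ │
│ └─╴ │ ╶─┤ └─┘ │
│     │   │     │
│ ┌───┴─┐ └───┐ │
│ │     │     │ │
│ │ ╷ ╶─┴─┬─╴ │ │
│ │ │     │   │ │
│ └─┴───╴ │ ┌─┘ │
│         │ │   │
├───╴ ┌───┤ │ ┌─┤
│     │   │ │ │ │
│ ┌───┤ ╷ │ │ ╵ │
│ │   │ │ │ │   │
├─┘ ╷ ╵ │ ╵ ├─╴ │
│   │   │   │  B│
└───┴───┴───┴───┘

Directions: down, down, right, right, up, left, up, right, right, right, right, down, down, right, right, down, down, down, left, down, down, right, down
First turn direction: right

Solution:

┌─┬─────────┬───┐
│A│↱ → → → ↓│   │
│ │ ╶─┬─╴ ╷ │ ╷ │
│↓│↑ ↰│   │↓│ │ │
│ └─╴ │ ╶─┤ └─┘ │
│↳ → ↑│   │↳ → ↓│
│ ┌───┴─┐ └───┐ │
│ │     │     │↓│
│ │ ╷ ╶─┴─┬─╴ │ │
│ │ │     │   │↓│
│ └─┴───╴ │ ┌─┘ │
│         │ │↓ ↲│
├───╴ ┌───┤ │ ┌─┤
│     │   │ │↓│ │
│ ┌───┤ ╷ │ │ ╵ │
│ │   │ │ │ │↳ ↓│
├─┘ ╷ ╵ │ ╵ ├─╴ │
│   │   │   │  B│
└───┴───┴───┴───┘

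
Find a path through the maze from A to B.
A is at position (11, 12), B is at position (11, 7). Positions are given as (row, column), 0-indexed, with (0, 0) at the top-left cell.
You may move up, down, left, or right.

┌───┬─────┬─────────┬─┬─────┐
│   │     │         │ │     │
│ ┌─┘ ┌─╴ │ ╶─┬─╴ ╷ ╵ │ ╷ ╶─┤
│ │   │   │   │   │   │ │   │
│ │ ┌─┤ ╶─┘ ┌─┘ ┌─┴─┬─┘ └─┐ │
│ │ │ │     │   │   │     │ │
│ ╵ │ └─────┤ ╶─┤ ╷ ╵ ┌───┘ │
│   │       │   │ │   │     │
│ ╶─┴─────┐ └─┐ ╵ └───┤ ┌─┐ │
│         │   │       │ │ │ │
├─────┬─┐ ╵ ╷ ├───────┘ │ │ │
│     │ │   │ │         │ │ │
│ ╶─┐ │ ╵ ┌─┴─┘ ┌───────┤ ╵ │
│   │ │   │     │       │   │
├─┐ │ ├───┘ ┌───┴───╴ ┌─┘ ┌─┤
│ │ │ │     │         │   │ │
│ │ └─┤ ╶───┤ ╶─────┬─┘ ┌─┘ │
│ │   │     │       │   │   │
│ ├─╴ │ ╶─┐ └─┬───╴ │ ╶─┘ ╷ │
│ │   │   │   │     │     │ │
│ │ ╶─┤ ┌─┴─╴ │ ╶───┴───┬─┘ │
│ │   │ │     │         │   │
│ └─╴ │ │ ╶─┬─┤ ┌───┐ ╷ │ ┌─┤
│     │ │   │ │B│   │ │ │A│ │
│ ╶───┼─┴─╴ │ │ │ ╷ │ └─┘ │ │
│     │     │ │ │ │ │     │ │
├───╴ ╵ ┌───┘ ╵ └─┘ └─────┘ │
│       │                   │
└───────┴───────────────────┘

Finding the shortest path from (11, 12) to (11, 7):
Path length: 9 steps
Directions: down → left → left → up → up → left → left → left → down

Solution:

┌───┬─────┬─────────┬─┬─────┐
│   │     │         │ │     │
│ ┌─┘ ┌─╴ │ ╶─┬─╴ ╷ ╵ │ ╷ ╶─┤
│ │   │   │   │   │   │ │   │
│ │ ┌─┤ ╶─┘ ┌─┘ ┌─┴─┬─┘ └─┐ │
│ │ │ │     │   │   │     │ │
│ ╵ │ └─────┤ ╶─┤ ╷ ╵ ┌───┘ │
│   │       │   │ │   │     │
│ ╶─┴─────┐ └─┐ ╵ └───┤ ┌─┐ │
│         │   │       │ │ │ │
├─────┬─┐ ╵ ╷ ├───────┘ │ │ │
│     │ │   │ │         │ │ │
│ ╶─┐ │ ╵ ┌─┴─┘ ┌───────┤ ╵ │
│   │ │   │     │       │   │
├─┐ │ ├───┘ ┌───┴───╴ ┌─┘ ┌─┤
│ │ │ │     │         │   │ │
│ │ └─┤ ╶───┤ ╶─────┬─┘ ┌─┘ │
│ │   │     │       │   │   │
│ ├─╴ │ ╶─┐ └─┬───╴ │ ╶─┘ ╷ │
│ │   │   │   │     │     │ │
│ │ ╶─┤ ┌─┴─╴ │ ╶───┴───┬─┘ │
│ │   │ │     │↓ ← ← ↰  │   │
│ └─╴ │ │ ╶─┬─┤ ┌───┐ ╷ │ ┌─┤
│     │ │   │ │B│   │↑│ │A│ │
│ ╶───┼─┴─╴ │ │ │ ╷ │ └─┘ │ │
│     │     │ │ │ │ │↑ ← ↲│ │
├───╴ ╵ ┌───┘ ╵ └─┘ └─────┘ │
│       │                   │
└───────┴───────────────────┘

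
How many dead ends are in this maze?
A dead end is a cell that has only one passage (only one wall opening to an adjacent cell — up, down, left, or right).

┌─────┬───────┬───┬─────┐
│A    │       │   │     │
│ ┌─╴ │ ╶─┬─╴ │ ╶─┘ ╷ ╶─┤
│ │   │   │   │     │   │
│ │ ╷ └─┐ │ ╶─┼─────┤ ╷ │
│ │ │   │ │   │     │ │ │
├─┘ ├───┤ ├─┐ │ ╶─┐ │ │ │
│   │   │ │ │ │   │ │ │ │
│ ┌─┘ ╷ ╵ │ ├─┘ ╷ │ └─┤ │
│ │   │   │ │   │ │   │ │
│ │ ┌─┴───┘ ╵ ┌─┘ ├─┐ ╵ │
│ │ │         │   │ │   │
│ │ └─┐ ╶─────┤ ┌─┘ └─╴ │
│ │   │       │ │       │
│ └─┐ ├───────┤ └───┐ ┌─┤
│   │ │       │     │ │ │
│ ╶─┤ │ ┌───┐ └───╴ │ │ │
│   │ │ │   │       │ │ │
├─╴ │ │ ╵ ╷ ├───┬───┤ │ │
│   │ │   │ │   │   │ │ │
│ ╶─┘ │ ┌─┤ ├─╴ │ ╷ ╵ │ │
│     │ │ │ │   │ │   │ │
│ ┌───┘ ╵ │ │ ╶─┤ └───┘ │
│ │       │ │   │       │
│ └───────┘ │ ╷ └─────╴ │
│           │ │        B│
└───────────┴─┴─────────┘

Checking each cell for number of passages:

Dead ends found at positions:
  (0, 8)
  (0, 11)
  (2, 0)
  (2, 3)
  (3, 5)
  (3, 6)
  (3, 10)
  (5, 2)
  (5, 9)
  (6, 6)
  (6, 8)
  (7, 1)
  (7, 11)
  (9, 6)
  (10, 4)
  (11, 1)
  (12, 6)
Total dead ends: 17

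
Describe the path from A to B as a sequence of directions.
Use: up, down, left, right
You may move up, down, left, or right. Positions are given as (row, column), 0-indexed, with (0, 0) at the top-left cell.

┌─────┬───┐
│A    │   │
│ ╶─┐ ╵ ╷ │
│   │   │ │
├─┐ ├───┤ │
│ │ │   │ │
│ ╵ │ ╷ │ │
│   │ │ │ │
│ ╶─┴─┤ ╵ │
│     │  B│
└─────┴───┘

Finding the path and converting it to directions:
Path through cells: (0,0) → (0,1) → (0,2) → (1,2) → (1,3) → (0,3) → (0,4) → (1,4) → (2,4) → (3,4) → (4,4)
Directions: right, right, down, right, up, right, down, down, down, down

Solution:

┌─────┬───┐
│A → ↓│↱ ↓│
│ ╶─┐ ╵ ╷ │
│   │↳ ↑│↓│
├─┐ ├───┤ │
│ │ │   │↓│
│ ╵ │ ╷ │ │
│   │ │ │↓│
│ ╶─┴─┤ ╵ │
│     │  B│
└─────┴───┘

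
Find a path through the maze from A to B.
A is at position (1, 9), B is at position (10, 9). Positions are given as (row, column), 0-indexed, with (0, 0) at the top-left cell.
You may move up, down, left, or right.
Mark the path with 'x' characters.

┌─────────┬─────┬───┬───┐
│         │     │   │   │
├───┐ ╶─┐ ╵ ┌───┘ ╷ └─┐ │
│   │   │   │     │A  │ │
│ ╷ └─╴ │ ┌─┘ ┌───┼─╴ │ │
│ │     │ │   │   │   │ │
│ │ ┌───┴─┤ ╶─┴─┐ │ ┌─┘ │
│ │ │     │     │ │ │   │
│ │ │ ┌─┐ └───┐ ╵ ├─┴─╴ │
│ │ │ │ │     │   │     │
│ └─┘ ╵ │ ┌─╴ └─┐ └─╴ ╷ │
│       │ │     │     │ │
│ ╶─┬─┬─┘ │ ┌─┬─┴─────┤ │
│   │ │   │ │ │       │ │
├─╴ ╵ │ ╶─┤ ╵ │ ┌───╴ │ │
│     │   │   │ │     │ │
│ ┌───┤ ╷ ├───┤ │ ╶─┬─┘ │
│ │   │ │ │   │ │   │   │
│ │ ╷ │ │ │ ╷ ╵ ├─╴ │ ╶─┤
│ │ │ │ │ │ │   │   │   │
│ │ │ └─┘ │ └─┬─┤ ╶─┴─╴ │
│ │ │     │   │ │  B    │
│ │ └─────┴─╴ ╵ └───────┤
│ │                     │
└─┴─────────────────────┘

Finding the shortest path from (1, 9) to (10, 9):
Path length: 27 steps
Directions: up → left → down → left → left → down → left → down → right → right → down → right → down → right → right → up → right → down → down → down → down → left → down → right → down → left → left

Solution:

┌─────────┬─────┬───┬───┐
│         │     │x x│   │
├───┐ ╶─┐ ╵ ┌───┘ ╷ └─┐ │
│   │   │   │x x x│A  │ │
│ ╷ └─╴ │ ┌─┘ ┌───┼─╴ │ │
│ │     │ │x x│   │   │ │
│ │ ┌───┴─┤ ╶─┴─┐ │ ┌─┘ │
│ │ │     │x x x│ │ │   │
│ │ │ ┌─┐ └───┐ ╵ ├─┴─╴ │
│ │ │ │ │     │x x│  x x│
│ └─┘ ╵ │ ┌─╴ └─┐ └─╴ ╷ │
│       │ │     │x x x│x│
│ ╶─┬─┬─┘ │ ┌─┬─┴─────┤ │
│   │ │   │ │ │       │x│
├─╴ ╵ │ ╶─┤ ╵ │ ┌───╴ │ │
│     │   │   │ │     │x│
│ ┌───┤ ╷ ├───┤ │ ╶─┬─┘ │
│ │   │ │ │   │ │   │x x│
│ │ ╷ │ │ │ ╷ ╵ ├─╴ │ ╶─┤
│ │ │ │ │ │ │   │   │x x│
│ │ │ └─┘ │ └─┬─┤ ╶─┴─╴ │
│ │ │     │   │ │  B x x│
│ │ └─────┴─╴ ╵ └───────┤
│ │                     │
└─┴─────────────────────┘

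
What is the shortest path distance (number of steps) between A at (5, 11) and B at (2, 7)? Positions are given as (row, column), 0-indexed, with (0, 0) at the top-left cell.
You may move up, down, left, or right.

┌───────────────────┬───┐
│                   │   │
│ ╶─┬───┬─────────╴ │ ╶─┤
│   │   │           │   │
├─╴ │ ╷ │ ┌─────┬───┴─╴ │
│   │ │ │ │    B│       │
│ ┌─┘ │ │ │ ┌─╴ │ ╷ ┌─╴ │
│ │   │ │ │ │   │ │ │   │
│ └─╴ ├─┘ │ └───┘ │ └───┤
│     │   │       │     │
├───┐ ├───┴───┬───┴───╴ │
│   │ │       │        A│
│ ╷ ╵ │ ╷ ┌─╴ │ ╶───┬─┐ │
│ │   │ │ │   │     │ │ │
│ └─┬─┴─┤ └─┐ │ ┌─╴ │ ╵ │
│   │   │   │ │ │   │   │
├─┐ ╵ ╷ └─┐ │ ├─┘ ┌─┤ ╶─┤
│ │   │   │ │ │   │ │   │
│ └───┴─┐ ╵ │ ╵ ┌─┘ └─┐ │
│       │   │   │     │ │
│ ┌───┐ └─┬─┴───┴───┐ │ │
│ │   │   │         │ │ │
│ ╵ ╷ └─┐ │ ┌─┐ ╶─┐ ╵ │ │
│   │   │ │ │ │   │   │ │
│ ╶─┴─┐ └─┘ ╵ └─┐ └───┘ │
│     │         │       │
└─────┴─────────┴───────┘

Finding path from (5, 11) to (2, 7):
Path: (5,11) → (4,11) → (4,10) → (4,9) → (3,9) → (2,9) → (2,8) → (3,8) → (4,8) → (4,7) → (4,6) → (4,5) → (3,5) → (2,5) → (2,6) → (2,7)
Distance: 15 steps

Solution:

┌───────────────────┬───┐
│                   │   │
│ ╶─┬───┬─────────╴ │ ╶─┤
│   │   │           │   │
├─╴ │ ╷ │ ┌─────┬───┴─╴ │
│   │ │ │ │↱ → B│↓ ↰    │
│ ┌─┘ │ │ │ ┌─╴ │ ╷ ┌─╴ │
│ │   │ │ │↑│   │↓│↑│   │
│ └─╴ ├─┘ │ └───┘ │ └───┤
│     │   │↑ ← ← ↲│↑ ← ↰│
├───┐ ├───┴───┬───┴───╴ │
│   │ │       │        A│
│ ╷ ╵ │ ╷ ┌─╴ │ ╶───┬─┐ │
│ │   │ │ │   │     │ │ │
│ └─┬─┴─┤ └─┐ │ ┌─╴ │ ╵ │
│   │   │   │ │ │   │   │
├─┐ ╵ ╷ └─┐ │ ├─┘ ┌─┤ ╶─┤
│ │   │   │ │ │   │ │   │
│ └───┴─┐ ╵ │ ╵ ┌─┘ └─┐ │
│       │   │   │     │ │
│ ┌───┐ └─┬─┴───┴───┐ │ │
│ │   │   │         │ │ │
│ ╵ ╷ └─┐ │ ┌─┐ ╶─┐ ╵ │ │
│   │   │ │ │ │   │   │ │
│ ╶─┴─┐ └─┘ ╵ └─┐ └───┘ │
│     │         │       │
└─────┴─────────┴───────┘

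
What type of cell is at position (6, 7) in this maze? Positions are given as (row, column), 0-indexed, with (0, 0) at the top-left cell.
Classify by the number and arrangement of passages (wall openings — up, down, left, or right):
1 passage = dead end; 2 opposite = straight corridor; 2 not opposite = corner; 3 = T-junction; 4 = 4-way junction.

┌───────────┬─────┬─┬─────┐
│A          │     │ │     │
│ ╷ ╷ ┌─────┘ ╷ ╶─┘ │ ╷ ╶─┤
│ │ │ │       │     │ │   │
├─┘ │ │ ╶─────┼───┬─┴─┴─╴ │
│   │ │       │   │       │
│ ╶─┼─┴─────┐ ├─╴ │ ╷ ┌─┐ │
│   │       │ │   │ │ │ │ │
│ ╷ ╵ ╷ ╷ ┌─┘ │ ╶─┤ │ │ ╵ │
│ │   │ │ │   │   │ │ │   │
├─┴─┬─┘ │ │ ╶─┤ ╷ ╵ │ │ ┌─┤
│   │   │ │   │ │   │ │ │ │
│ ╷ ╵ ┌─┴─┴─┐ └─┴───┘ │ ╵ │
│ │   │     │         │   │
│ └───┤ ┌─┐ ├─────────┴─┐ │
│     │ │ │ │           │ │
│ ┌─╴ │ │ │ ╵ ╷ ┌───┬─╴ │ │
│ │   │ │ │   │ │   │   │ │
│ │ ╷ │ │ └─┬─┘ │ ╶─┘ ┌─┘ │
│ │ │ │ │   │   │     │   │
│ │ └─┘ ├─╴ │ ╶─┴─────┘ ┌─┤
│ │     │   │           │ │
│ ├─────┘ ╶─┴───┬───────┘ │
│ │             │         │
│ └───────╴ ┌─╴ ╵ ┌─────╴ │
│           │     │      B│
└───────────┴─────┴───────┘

Checking cell at (6, 7):
Number of passages: 2
Cell type: straight corridor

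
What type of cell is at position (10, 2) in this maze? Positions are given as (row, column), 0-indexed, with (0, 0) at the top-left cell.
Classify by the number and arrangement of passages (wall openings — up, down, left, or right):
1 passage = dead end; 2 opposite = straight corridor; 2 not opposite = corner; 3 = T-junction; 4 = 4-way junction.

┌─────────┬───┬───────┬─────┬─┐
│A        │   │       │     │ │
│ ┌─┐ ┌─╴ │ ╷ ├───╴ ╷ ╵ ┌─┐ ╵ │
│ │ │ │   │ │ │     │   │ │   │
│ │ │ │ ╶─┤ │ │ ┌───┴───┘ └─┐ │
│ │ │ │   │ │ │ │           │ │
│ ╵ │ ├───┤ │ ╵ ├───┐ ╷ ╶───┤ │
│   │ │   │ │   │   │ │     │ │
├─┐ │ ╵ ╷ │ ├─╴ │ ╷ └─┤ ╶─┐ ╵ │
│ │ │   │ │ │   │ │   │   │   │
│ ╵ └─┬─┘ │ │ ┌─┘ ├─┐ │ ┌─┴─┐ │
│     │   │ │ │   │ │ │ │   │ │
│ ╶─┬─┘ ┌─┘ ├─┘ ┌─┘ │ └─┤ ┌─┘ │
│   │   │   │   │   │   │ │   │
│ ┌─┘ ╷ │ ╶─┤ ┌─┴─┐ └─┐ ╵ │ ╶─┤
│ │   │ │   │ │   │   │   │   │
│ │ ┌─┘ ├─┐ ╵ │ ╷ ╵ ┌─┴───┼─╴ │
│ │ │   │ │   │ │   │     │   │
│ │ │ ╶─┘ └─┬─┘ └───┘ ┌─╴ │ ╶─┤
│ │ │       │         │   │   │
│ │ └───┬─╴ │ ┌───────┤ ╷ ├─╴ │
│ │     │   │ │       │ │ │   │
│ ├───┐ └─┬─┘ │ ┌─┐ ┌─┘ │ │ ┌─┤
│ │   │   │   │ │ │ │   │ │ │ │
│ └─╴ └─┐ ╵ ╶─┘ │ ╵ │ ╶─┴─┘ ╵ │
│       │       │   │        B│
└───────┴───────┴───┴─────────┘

Checking cell at (10, 2):
Number of passages: 2
Cell type: straight corridor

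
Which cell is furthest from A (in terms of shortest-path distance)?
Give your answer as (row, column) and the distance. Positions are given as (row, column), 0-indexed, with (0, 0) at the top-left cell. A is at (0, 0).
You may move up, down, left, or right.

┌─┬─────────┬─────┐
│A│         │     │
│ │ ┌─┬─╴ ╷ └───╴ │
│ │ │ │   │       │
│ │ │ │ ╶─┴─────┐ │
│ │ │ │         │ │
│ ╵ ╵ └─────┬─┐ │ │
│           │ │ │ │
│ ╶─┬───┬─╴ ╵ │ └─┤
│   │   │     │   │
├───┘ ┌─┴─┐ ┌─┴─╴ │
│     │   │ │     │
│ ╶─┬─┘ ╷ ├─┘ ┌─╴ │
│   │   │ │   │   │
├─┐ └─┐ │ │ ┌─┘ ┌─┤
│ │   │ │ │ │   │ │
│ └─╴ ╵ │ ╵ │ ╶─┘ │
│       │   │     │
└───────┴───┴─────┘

Computing BFS distances from A to all cells:
Furthest cell: (4, 3)
Distance: 45 steps

Path from A to the furthest cell:

┌─┬─────────┬─────┐
│A│↱ → → ↓  │     │
│ │ ┌─┬─╴ ╷ └───╴ │
│↓│↑│ │↓ ↲│       │
│ │ │ │ ╶─┴─────┐ │
│↓│↑│ │↳ → → → ↓│ │
│ ╵ ╵ └─────┬─┐ │ │
│↳ ↑        │ │↓│ │
│ ╶─┬───┬─╴ ╵ │ └─┤
│   │↱ B│     │↳ ↓│
├───┘ ┌─┴─┐ ┌─┴─╴ │
│↱ → ↑│↓ ↰│ │↓ ← ↲│
│ ╶─┬─┘ ╷ ├─┘ ┌─╴ │
│↑ ↰│  ↓│↑│↓ ↲│   │
├─┐ └─┐ │ │ ┌─┘ ┌─┤
│ │↑ ↰│↓│↑│↓│   │ │
│ └─╴ ╵ │ ╵ │ ╶─┘ │
│    ↑ ↲│↑ ↲│     │
└───────┴───┴─────┘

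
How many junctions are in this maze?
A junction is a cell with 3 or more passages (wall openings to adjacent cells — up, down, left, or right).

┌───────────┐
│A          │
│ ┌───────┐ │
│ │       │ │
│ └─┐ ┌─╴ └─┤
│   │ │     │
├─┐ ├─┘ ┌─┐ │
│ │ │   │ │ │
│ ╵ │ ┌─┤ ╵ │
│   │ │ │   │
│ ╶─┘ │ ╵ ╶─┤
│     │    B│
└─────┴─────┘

Checking each cell for number of passages:

Junctions found (3+ passages):
  (1, 2): 3 passages
  (2, 4): 3 passages
  (4, 0): 3 passages
  (4, 4): 3 passages
  (5, 4): 3 passages
Total junctions: 5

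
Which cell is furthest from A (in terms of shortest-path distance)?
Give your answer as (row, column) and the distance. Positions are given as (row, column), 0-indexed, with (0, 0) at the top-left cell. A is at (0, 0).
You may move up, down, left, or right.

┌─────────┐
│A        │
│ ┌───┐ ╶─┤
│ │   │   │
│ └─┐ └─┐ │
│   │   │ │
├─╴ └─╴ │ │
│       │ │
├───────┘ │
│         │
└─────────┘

Computing BFS distances from A to all cells:
Furthest cell: (4, 0)
Distance: 12 steps

Path from A to the furthest cell:

┌─────────┐
│A → → ↓  │
│ ┌───┐ ╶─┤
│ │   │↳ ↓│
│ └─┐ └─┐ │
│   │   │↓│
├─╴ └─╴ │ │
│       │↓│
├───────┘ │
│B ← ← ← ↲│
└─────────┘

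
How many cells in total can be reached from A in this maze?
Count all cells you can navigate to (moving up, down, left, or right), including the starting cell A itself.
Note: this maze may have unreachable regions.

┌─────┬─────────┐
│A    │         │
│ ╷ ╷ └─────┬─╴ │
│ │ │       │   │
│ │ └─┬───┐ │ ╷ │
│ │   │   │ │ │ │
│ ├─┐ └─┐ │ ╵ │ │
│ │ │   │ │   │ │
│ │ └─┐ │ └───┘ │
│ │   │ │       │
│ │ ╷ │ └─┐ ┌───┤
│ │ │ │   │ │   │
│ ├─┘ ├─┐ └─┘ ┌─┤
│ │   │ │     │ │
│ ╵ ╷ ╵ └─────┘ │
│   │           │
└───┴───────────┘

Using BFS/flood-fill to find all reachable cells from A:
Maze size: 8 × 8 = 64 total cells
All cells are reachable — the maze is fully connected.
Reachable cells: 64

Reachable region (· marks reachable cells):

┌─────┬─────────┐
│A · ·│· · · · ·│
│ ╷ ╷ └─────┬─╴ │
│·│·│· · · ·│· ·│
│ │ └─┬───┐ │ ╷ │
│·│· ·│· ·│·│·│·│
│ ├─┐ └─┐ │ ╵ │ │
│·│·│· ·│·│· ·│·│
│ │ └─┐ │ └───┘ │
│·│· ·│·│· · · ·│
│ │ ╷ │ └─┐ ┌───┤
│·│·│·│· ·│·│· ·│
│ ├─┘ ├─┐ └─┘ ┌─┤
│·│· ·│·│· · ·│·│
│ ╵ ╷ ╵ └─────┘ │
│· ·│· · · · · ·│
└───┴───────────┘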